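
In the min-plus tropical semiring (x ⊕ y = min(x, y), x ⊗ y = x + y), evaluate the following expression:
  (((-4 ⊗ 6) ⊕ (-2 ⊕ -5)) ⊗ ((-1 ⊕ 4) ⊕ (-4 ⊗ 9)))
(((-4 ⊗ 6) ⊕ (-2 ⊕ -5)) ⊗ ((-1 ⊕ 4) ⊕ (-4 ⊗ 9))) = -6

Expand innermost to outermost. Recall ⊕ takes the minimum of its arguments and ⊗ takes their sum. Working out the expression (((-4 ⊗ 6) ⊕ (-2 ⊕ -5)) ⊗ ((-1 ⊕ 4) ⊕ (-4 ⊗ 9))) gives -6.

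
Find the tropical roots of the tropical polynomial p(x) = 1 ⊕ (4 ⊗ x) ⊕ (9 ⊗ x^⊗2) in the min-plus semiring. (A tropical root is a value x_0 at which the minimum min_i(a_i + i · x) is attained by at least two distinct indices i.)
Roots: {-5, -3}

Each tropical root is a break point of the lower envelope of the lines y = a_i + i · x (there are 3 lines, with slopes 0, 1, ..., 2). Only the lines that attain the minimum somewhere contribute to roots; other lines are dominated. Here the surviving (envelope) indices are i = 2, i = 1, i = 0.
Intersections between consecutive envelope lines give the roots: for adjacent envelope indices i < j the intersection is x = (a_i − a_j) / (j − i). Reading off the sorted break points: {-5, -3}.
Verification: at each break x_0, at least two indices attain the minimum of min_i(a_i + i · x_0).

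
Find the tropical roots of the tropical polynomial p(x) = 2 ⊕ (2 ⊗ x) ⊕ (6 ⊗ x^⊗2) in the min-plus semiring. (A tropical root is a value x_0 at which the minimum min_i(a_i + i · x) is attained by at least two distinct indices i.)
Roots: {-4, 0}

Each tropical root is a break point of the lower envelope of the lines y = a_i + i · x (there are 3 lines, with slopes 0, 1, ..., 2). Only the lines that attain the minimum somewhere contribute to roots; other lines are dominated. Here the surviving (envelope) indices are i = 2, i = 1, i = 0.
Intersections between consecutive envelope lines give the roots: for adjacent envelope indices i < j the intersection is x = (a_i − a_j) / (j − i). Reading off the sorted break points: {-4, 0}.
Verification: at each break x_0, at least two indices attain the minimum of min_i(a_i + i · x_0).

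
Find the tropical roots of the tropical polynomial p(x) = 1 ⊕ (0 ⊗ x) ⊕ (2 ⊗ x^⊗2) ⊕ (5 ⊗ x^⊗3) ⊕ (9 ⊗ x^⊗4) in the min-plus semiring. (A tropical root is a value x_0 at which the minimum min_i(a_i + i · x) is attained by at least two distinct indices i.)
Roots: {-4, -3, -2, 1}

Each tropical root is a break point of the lower envelope of the lines y = a_i + i · x (there are 5 lines, with slopes 0, 1, ..., 4). Only the lines that attain the minimum somewhere contribute to roots; other lines are dominated. Here the surviving (envelope) indices are i = 4, i = 3, i = 2, i = 1, i = 0.
Intersections between consecutive envelope lines give the roots: for adjacent envelope indices i < j the intersection is x = (a_i − a_j) / (j − i). Reading off the sorted break points: {-4, -3, -2, 1}.
Verification: at each break x_0, at least two indices attain the minimum of min_i(a_i + i · x_0).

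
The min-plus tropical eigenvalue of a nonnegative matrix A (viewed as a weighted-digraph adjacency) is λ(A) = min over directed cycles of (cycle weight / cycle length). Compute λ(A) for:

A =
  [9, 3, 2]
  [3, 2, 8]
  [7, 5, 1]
λ(A) = 1

Enumerate directed cycles and compute their means (weight / length). Sample:
  cycle 0 → 0: weight = 9, length = 1, mean = 9/1 ≈ 9.000
  cycle 1 → 1: weight = 2, length = 1, mean = 2/1 ≈ 2.000
  cycle 2 → 2: weight = 1, length = 1, mean = 1/1 ≈ 1.000
  cycle 0 → 1 → 0: weight = 6, length = 2, mean = 6/2 ≈ 3.000
  cycle 0 → 2 → 0: weight = 9, length = 2, mean = 9/2 ≈ 4.500
  cycle 1 → 0 → 1: weight = 6, length = 2, mean = 6/2 ≈ 3.000
Minimum mean = 1.000, attained e.g. along the cycle 2 → 2 with weight 1 and length 1. So λ(A) = 1/1 = 1.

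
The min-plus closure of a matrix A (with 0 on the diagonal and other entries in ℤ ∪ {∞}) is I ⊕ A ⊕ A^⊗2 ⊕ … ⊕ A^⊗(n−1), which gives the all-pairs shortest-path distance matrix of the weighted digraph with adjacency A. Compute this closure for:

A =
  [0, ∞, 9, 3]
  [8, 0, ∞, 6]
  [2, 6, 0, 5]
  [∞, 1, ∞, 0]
Closure =
  [0, 4, 9, 3]
  [8, 0, 17, 6]
  [2, 6, 0, 5]
  [9, 1, 18, 0]

This is the Floyd-Warshall all-pairs shortest-path computation. For each intermediate vertex k = 0, 1, …, 3, update dist[i][j] ← min(dist[i][j], dist[i][k] + dist[k][j]). The final matrix gives, for each (i, j), the minimum total weight of any directed path from i to j (possibly empty when i = j).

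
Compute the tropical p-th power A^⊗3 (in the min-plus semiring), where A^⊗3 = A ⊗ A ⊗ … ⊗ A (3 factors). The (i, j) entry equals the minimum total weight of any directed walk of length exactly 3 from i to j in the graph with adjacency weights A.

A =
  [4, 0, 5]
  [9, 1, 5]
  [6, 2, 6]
A^⊗3 =
  [10, 2, 6]
  [11, 3, 7]
  [12, 4, 8]

Each entry (A^⊗3)_ij equals the minimum over all length-3 walks i = v_0 → v_1 → … → v_3 = j of Σ_t A[v_t][v_{t+1}]. For example, for (i, j) = (0, 2) we minimise over 9 possible intermediate vertex sequences; the minimum is 6, attained along the walk 0 → 1 → 1 → 2.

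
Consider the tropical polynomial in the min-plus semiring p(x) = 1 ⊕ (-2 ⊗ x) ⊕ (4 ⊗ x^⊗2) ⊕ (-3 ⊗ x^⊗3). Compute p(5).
p(5) = 1

A tropical monomial a ⊗ x^⊗i evaluates to a + i · x. Evaluating each term at x = 5:
  Term 0 contributes 1 + 0 · 5 = 1
  Term 1 contributes -2 + 1 · 5 = 3
  Term 2 contributes 4 + 2 · 5 = 14
  Term 3 contributes -3 + 3 · 5 = 12
p(5) = ⊕ of these = min[1, 3, 14, 12] = 1.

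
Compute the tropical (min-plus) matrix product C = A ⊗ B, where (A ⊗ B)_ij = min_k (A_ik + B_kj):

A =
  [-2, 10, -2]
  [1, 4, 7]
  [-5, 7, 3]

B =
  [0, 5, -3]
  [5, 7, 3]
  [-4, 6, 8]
A ⊗ B =
  [-6, 3, -5]
  [1, 6, -2]
  [-5, 0, -8]

Apply the min-plus product entry-by-entry:
  C[0][0] = min over k of (A[0][0] + B[0][0] = -2 + 0 = -2, A[0][1] + B[1][0] = 10 + 5 = 15, A[0][2] + B[2][0] = -2 + -4 = -6) = -6 (attained at k = 2)
  C[0][1] = min over k of (A[0][0] + B[0][1] = -2 + 5 = 3, A[0][1] + B[1][1] = 10 + 7 = 17, A[0][2] + B[2][1] = -2 + 6 = 4) = 3 (attained at k = 0)
  C[0][2] = min over k of (A[0][0] + B[0][2] = -2 + -3 = -5, A[0][1] + B[1][2] = 10 + 3 = 13, A[0][2] + B[2][2] = -2 + 8 = 6) = -5 (attained at k = 0)
  C[1][0] = min over k of (A[1][0] + B[0][0] = 1 + 0 = 1, A[1][1] + B[1][0] = 4 + 5 = 9, A[1][2] + B[2][0] = 7 + -4 = 3) = 1 (attained at k = 0)
  C[1][1] = min over k of (A[1][0] + B[0][1] = 1 + 5 = 6, A[1][1] + B[1][1] = 4 + 7 = 11, A[1][2] + B[2][1] = 7 + 6 = 13) = 6 (attained at k = 0)
  C[1][2] = min over k of (A[1][0] + B[0][2] = 1 + -3 = -2, A[1][1] + B[1][2] = 4 + 3 = 7, A[1][2] + B[2][2] = 7 + 8 = 15) = -2 (attained at k = 0)
  C[2][0] = min over k of (A[2][0] + B[0][0] = -5 + 0 = -5, A[2][1] + B[1][0] = 7 + 5 = 12, A[2][2] + B[2][0] = 3 + -4 = -1) = -5 (attained at k = 0)
  C[2][1] = min over k of (A[2][0] + B[0][1] = -5 + 5 = 0, A[2][1] + B[1][1] = 7 + 7 = 14, A[2][2] + B[2][1] = 3 + 6 = 9) = 0 (attained at k = 0)
  C[2][2] = min over k of (A[2][0] + B[0][2] = -5 + -3 = -8, A[2][1] + B[1][2] = 7 + 3 = 10, A[2][2] + B[2][2] = 3 + 8 = 11) = -8 (attained at k = 0)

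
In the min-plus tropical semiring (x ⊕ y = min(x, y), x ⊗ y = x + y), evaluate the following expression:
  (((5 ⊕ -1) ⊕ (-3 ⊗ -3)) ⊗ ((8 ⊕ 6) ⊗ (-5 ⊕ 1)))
(((5 ⊕ -1) ⊕ (-3 ⊗ -3)) ⊗ ((8 ⊕ 6) ⊗ (-5 ⊕ 1))) = -5

Expand innermost to outermost. Recall ⊕ takes the minimum of its arguments and ⊗ takes their sum. Working out the expression (((5 ⊕ -1) ⊕ (-3 ⊗ -3)) ⊗ ((8 ⊕ 6) ⊗ (-5 ⊕ 1))) gives -5.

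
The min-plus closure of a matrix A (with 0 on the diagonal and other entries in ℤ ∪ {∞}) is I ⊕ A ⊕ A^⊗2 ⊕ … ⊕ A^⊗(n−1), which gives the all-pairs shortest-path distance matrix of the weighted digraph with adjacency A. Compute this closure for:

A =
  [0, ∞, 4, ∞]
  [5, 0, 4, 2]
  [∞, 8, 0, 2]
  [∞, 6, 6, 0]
Closure =
  [0, 12, 4, 6]
  [5, 0, 4, 2]
  [13, 8, 0, 2]
  [11, 6, 6, 0]

This is the Floyd-Warshall all-pairs shortest-path computation. For each intermediate vertex k = 0, 1, …, 3, update dist[i][j] ← min(dist[i][j], dist[i][k] + dist[k][j]). The final matrix gives, for each (i, j), the minimum total weight of any directed path from i to j (possibly empty when i = j).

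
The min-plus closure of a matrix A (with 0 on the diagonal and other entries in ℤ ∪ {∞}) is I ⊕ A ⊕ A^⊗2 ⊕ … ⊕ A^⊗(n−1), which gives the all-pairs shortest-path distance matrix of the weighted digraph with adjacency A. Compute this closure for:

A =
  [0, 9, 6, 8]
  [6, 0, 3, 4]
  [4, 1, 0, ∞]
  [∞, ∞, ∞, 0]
Closure =
  [0, 7, 6, 8]
  [6, 0, 3, 4]
  [4, 1, 0, 5]
  [∞, ∞, ∞, 0]

This is the Floyd-Warshall all-pairs shortest-path computation. For each intermediate vertex k = 0, 1, …, 3, update dist[i][j] ← min(dist[i][j], dist[i][k] + dist[k][j]). The final matrix gives, for each (i, j), the minimum total weight of any directed path from i to j (possibly empty when i = j).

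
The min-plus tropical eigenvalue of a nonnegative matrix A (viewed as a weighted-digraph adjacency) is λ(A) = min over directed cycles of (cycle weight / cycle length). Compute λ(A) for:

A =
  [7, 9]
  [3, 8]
λ(A) = 6

Enumerate directed cycles and compute their means (weight / length). Sample:
  cycle 0 → 0: weight = 7, length = 1, mean = 7/1 ≈ 7.000
  cycle 1 → 1: weight = 8, length = 1, mean = 8/1 ≈ 8.000
  cycle 0 → 1 → 0: weight = 12, length = 2, mean = 12/2 ≈ 6.000
  cycle 1 → 0 → 1: weight = 12, length = 2, mean = 12/2 ≈ 6.000
Minimum mean = 6.000, attained e.g. along the cycle 0 → 1 → 0 with weight 12 and length 2. So λ(A) = 12/2 = 6.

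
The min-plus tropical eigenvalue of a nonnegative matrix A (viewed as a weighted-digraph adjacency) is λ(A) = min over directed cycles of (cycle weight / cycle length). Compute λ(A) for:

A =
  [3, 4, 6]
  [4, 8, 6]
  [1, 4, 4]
λ(A) = 3

Enumerate directed cycles and compute their means (weight / length). Sample:
  cycle 0 → 0: weight = 3, length = 1, mean = 3/1 ≈ 3.000
  cycle 1 → 1: weight = 8, length = 1, mean = 8/1 ≈ 8.000
  cycle 2 → 2: weight = 4, length = 1, mean = 4/1 ≈ 4.000
  cycle 0 → 1 → 0: weight = 8, length = 2, mean = 8/2 ≈ 4.000
  cycle 0 → 2 → 0: weight = 7, length = 2, mean = 7/2 ≈ 3.500
  cycle 1 → 0 → 1: weight = 8, length = 2, mean = 8/2 ≈ 4.000
Minimum mean = 3.000, attained e.g. along the cycle 0 → 0 with weight 3 and length 1. So λ(A) = 3/1 = 3.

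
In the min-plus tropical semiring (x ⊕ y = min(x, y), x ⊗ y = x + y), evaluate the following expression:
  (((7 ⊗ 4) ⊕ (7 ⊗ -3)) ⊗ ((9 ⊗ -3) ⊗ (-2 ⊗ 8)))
(((7 ⊗ 4) ⊕ (7 ⊗ -3)) ⊗ ((9 ⊗ -3) ⊗ (-2 ⊗ 8))) = 16

Expand innermost to outermost. Recall ⊕ takes the minimum of its arguments and ⊗ takes their sum. Working out the expression (((7 ⊗ 4) ⊕ (7 ⊗ -3)) ⊗ ((9 ⊗ -3) ⊗ (-2 ⊗ 8))) gives 16.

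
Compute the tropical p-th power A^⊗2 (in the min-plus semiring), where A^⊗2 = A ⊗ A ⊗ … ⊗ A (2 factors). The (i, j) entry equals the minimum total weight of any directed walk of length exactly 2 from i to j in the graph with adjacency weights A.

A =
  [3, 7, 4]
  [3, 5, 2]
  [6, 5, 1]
A^⊗2 =
  [6, 9, 5]
  [6, 7, 3]
  [7, 6, 2]

Each entry (A^⊗2)_ij equals the minimum over all length-2 walks i = v_0 → v_1 → … → v_2 = j of Σ_t A[v_t][v_{t+1}]. For example, for (i, j) = (0, 2) we minimise over 3 possible intermediate vertex sequences; the minimum is 5, attained along the walk 0 → 2 → 2.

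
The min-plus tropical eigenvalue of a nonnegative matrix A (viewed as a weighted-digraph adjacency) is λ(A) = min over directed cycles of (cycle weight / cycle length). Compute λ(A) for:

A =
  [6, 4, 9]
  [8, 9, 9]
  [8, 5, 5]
λ(A) = 5

Enumerate directed cycles and compute their means (weight / length). Sample:
  cycle 0 → 0: weight = 6, length = 1, mean = 6/1 ≈ 6.000
  cycle 1 → 1: weight = 9, length = 1, mean = 9/1 ≈ 9.000
  cycle 2 → 2: weight = 5, length = 1, mean = 5/1 ≈ 5.000
  cycle 0 → 1 → 0: weight = 12, length = 2, mean = 12/2 ≈ 6.000
  cycle 0 → 2 → 0: weight = 17, length = 2, mean = 17/2 ≈ 8.500
  cycle 1 → 0 → 1: weight = 12, length = 2, mean = 12/2 ≈ 6.000
Minimum mean = 5.000, attained e.g. along the cycle 2 → 2 with weight 5 and length 1. So λ(A) = 5/1 = 5.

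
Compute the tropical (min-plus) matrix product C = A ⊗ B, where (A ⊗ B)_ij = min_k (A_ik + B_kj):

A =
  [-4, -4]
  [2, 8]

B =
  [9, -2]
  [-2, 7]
A ⊗ B =
  [-6, -6]
  [6, 0]

Apply the min-plus product entry-by-entry:
  C[0][0] = min over k of (A[0][0] + B[0][0] = -4 + 9 = 5, A[0][1] + B[1][0] = -4 + -2 = -6) = -6 (attained at k = 1)
  C[0][1] = min over k of (A[0][0] + B[0][1] = -4 + -2 = -6, A[0][1] + B[1][1] = -4 + 7 = 3) = -6 (attained at k = 0)
  C[1][0] = min over k of (A[1][0] + B[0][0] = 2 + 9 = 11, A[1][1] + B[1][0] = 8 + -2 = 6) = 6 (attained at k = 1)
  C[1][1] = min over k of (A[1][0] + B[0][1] = 2 + -2 = 0, A[1][1] + B[1][1] = 8 + 7 = 15) = 0 (attained at k = 0)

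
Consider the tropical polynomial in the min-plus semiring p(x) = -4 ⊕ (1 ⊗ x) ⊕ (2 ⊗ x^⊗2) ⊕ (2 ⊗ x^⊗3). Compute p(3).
p(3) = -4

A tropical monomial a ⊗ x^⊗i evaluates to a + i · x. Evaluating each term at x = 3:
  Term 0 contributes -4 + 0 · 3 = -4
  Term 1 contributes 1 + 1 · 3 = 4
  Term 2 contributes 2 + 2 · 3 = 8
  Term 3 contributes 2 + 3 · 3 = 11
p(3) = ⊕ of these = min[-4, 4, 8, 11] = -4.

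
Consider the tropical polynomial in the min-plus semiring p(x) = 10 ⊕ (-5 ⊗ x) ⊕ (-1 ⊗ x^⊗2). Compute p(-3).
p(-3) = -8

A tropical monomial a ⊗ x^⊗i evaluates to a + i · x. Evaluating each term at x = -3:
  Term 0 contributes 10 + 0 · -3 = 10
  Term 1 contributes -5 + 1 · -3 = -8
  Term 2 contributes -1 + 2 · -3 = -7
p(-3) = ⊕ of these = min[10, -8, -7] = -8.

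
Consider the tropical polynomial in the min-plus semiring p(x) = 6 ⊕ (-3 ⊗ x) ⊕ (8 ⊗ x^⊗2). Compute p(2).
p(2) = -1

A tropical monomial a ⊗ x^⊗i evaluates to a + i · x. Evaluating each term at x = 2:
  Term 0 contributes 6 + 0 · 2 = 6
  Term 1 contributes -3 + 1 · 2 = -1
  Term 2 contributes 8 + 2 · 2 = 12
p(2) = ⊕ of these = min[6, -1, 12] = -1.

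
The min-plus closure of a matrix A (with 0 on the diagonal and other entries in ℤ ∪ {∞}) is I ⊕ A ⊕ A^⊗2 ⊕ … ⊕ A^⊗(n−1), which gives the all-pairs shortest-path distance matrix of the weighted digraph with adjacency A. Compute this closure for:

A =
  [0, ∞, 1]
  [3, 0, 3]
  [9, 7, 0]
Closure =
  [0, 8, 1]
  [3, 0, 3]
  [9, 7, 0]

This is the Floyd-Warshall all-pairs shortest-path computation. For each intermediate vertex k = 0, 1, …, 2, update dist[i][j] ← min(dist[i][j], dist[i][k] + dist[k][j]). The final matrix gives, for each (i, j), the minimum total weight of any directed path from i to j (possibly empty when i = j).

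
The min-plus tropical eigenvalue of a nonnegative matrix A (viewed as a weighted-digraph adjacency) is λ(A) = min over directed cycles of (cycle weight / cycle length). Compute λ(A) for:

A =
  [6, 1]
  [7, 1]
λ(A) = 1

Enumerate directed cycles and compute their means (weight / length). Sample:
  cycle 0 → 0: weight = 6, length = 1, mean = 6/1 ≈ 6.000
  cycle 1 → 1: weight = 1, length = 1, mean = 1/1 ≈ 1.000
  cycle 0 → 1 → 0: weight = 8, length = 2, mean = 8/2 ≈ 4.000
  cycle 1 → 0 → 1: weight = 8, length = 2, mean = 8/2 ≈ 4.000
Minimum mean = 1.000, attained e.g. along the cycle 1 → 1 with weight 1 and length 1. So λ(A) = 1/1 = 1.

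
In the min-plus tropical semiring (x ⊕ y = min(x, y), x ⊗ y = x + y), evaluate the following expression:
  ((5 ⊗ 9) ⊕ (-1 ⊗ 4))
((5 ⊗ 9) ⊕ (-1 ⊗ 4)) = 3

Expand innermost to outermost. Recall ⊕ takes the minimum of its arguments and ⊗ takes their sum. Working out the expression ((5 ⊗ 9) ⊕ (-1 ⊗ 4)) gives 3.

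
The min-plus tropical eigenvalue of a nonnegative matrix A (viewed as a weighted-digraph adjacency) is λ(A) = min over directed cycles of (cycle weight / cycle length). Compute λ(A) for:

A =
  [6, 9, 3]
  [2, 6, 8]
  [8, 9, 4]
λ(A) = 4

Enumerate directed cycles and compute their means (weight / length). Sample:
  cycle 0 → 0: weight = 6, length = 1, mean = 6/1 ≈ 6.000
  cycle 1 → 1: weight = 6, length = 1, mean = 6/1 ≈ 6.000
  cycle 2 → 2: weight = 4, length = 1, mean = 4/1 ≈ 4.000
  cycle 0 → 1 → 0: weight = 11, length = 2, mean = 11/2 ≈ 5.500
  cycle 0 → 2 → 0: weight = 11, length = 2, mean = 11/2 ≈ 5.500
  cycle 1 → 0 → 1: weight = 11, length = 2, mean = 11/2 ≈ 5.500
Minimum mean = 4.000, attained e.g. along the cycle 2 → 2 with weight 4 and length 1. So λ(A) = 4/1 = 4.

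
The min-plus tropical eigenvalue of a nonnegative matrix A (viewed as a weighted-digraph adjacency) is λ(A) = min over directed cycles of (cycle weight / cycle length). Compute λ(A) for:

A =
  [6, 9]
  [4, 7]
λ(A) = 6

Enumerate directed cycles and compute their means (weight / length). Sample:
  cycle 0 → 0: weight = 6, length = 1, mean = 6/1 ≈ 6.000
  cycle 1 → 1: weight = 7, length = 1, mean = 7/1 ≈ 7.000
  cycle 0 → 1 → 0: weight = 13, length = 2, mean = 13/2 ≈ 6.500
  cycle 1 → 0 → 1: weight = 13, length = 2, mean = 13/2 ≈ 6.500
Minimum mean = 6.000, attained e.g. along the cycle 0 → 0 with weight 6 and length 1. So λ(A) = 6/1 = 6.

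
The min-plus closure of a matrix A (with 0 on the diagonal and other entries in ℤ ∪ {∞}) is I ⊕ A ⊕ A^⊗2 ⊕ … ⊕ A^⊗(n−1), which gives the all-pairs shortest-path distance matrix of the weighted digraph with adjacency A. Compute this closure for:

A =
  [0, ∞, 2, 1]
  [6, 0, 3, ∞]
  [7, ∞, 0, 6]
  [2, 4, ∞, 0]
Closure =
  [0, 5, 2, 1]
  [6, 0, 3, 7]
  [7, 10, 0, 6]
  [2, 4, 4, 0]

This is the Floyd-Warshall all-pairs shortest-path computation. For each intermediate vertex k = 0, 1, …, 3, update dist[i][j] ← min(dist[i][j], dist[i][k] + dist[k][j]). The final matrix gives, for each (i, j), the minimum total weight of any directed path from i to j (possibly empty when i = j).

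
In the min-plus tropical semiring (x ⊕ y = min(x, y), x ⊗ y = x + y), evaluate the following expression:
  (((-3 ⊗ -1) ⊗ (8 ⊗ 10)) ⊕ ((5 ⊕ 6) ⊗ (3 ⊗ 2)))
(((-3 ⊗ -1) ⊗ (8 ⊗ 10)) ⊕ ((5 ⊕ 6) ⊗ (3 ⊗ 2))) = 10

Expand innermost to outermost. Recall ⊕ takes the minimum of its arguments and ⊗ takes their sum. Working out the expression (((-3 ⊗ -1) ⊗ (8 ⊗ 10)) ⊕ ((5 ⊕ 6) ⊗ (3 ⊗ 2))) gives 10.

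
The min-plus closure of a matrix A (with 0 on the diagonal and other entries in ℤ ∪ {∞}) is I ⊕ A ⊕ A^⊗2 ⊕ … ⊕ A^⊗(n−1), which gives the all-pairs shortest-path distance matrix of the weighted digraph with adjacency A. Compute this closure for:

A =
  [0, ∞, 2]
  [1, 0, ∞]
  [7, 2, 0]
Closure =
  [0, 4, 2]
  [1, 0, 3]
  [3, 2, 0]

This is the Floyd-Warshall all-pairs shortest-path computation. For each intermediate vertex k = 0, 1, …, 2, update dist[i][j] ← min(dist[i][j], dist[i][k] + dist[k][j]). The final matrix gives, for each (i, j), the minimum total weight of any directed path from i to j (possibly empty when i = j).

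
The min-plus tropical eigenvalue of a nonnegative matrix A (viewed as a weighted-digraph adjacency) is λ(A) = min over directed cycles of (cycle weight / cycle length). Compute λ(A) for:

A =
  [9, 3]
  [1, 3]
λ(A) = 2

Enumerate directed cycles and compute their means (weight / length). Sample:
  cycle 0 → 0: weight = 9, length = 1, mean = 9/1 ≈ 9.000
  cycle 1 → 1: weight = 3, length = 1, mean = 3/1 ≈ 3.000
  cycle 0 → 1 → 0: weight = 4, length = 2, mean = 4/2 ≈ 2.000
  cycle 1 → 0 → 1: weight = 4, length = 2, mean = 4/2 ≈ 2.000
Minimum mean = 2.000, attained e.g. along the cycle 0 → 1 → 0 with weight 4 and length 2. So λ(A) = 4/2 = 2.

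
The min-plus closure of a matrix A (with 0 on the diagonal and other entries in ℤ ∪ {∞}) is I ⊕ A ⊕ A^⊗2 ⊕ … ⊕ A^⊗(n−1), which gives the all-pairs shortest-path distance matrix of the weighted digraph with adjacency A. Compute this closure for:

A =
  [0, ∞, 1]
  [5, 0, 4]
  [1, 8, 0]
Closure =
  [0, 9, 1]
  [5, 0, 4]
  [1, 8, 0]

This is the Floyd-Warshall all-pairs shortest-path computation. For each intermediate vertex k = 0, 1, …, 2, update dist[i][j] ← min(dist[i][j], dist[i][k] + dist[k][j]). The final matrix gives, for each (i, j), the minimum total weight of any directed path from i to j (possibly empty when i = j).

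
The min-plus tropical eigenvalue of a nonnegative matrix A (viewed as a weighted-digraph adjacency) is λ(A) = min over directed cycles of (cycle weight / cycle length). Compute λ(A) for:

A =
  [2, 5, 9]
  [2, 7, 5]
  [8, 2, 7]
λ(A) = 2

Enumerate directed cycles and compute their means (weight / length). Sample:
  cycle 0 → 0: weight = 2, length = 1, mean = 2/1 ≈ 2.000
  cycle 1 → 1: weight = 7, length = 1, mean = 7/1 ≈ 7.000
  cycle 2 → 2: weight = 7, length = 1, mean = 7/1 ≈ 7.000
  cycle 0 → 1 → 0: weight = 7, length = 2, mean = 7/2 ≈ 3.500
  cycle 0 → 2 → 0: weight = 17, length = 2, mean = 17/2 ≈ 8.500
  cycle 1 → 0 → 1: weight = 7, length = 2, mean = 7/2 ≈ 3.500
Minimum mean = 2.000, attained e.g. along the cycle 0 → 0 with weight 2 and length 1. So λ(A) = 2/1 = 2.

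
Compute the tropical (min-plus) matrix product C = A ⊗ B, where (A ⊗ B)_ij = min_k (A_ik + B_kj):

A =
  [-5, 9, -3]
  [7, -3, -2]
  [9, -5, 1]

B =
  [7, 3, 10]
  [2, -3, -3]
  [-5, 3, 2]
A ⊗ B =
  [-8, -2, -1]
  [-7, -6, -6]
  [-4, -8, -8]

Apply the min-plus product entry-by-entry:
  C[0][0] = min over k of (A[0][0] + B[0][0] = -5 + 7 = 2, A[0][1] + B[1][0] = 9 + 2 = 11, A[0][2] + B[2][0] = -3 + -5 = -8) = -8 (attained at k = 2)
  C[0][1] = min over k of (A[0][0] + B[0][1] = -5 + 3 = -2, A[0][1] + B[1][1] = 9 + -3 = 6, A[0][2] + B[2][1] = -3 + 3 = 0) = -2 (attained at k = 0)
  C[0][2] = min over k of (A[0][0] + B[0][2] = -5 + 10 = 5, A[0][1] + B[1][2] = 9 + -3 = 6, A[0][2] + B[2][2] = -3 + 2 = -1) = -1 (attained at k = 2)
  C[1][0] = min over k of (A[1][0] + B[0][0] = 7 + 7 = 14, A[1][1] + B[1][0] = -3 + 2 = -1, A[1][2] + B[2][0] = -2 + -5 = -7) = -7 (attained at k = 2)
  C[1][1] = min over k of (A[1][0] + B[0][1] = 7 + 3 = 10, A[1][1] + B[1][1] = -3 + -3 = -6, A[1][2] + B[2][1] = -2 + 3 = 1) = -6 (attained at k = 1)
  C[1][2] = min over k of (A[1][0] + B[0][2] = 7 + 10 = 17, A[1][1] + B[1][2] = -3 + -3 = -6, A[1][2] + B[2][2] = -2 + 2 = 0) = -6 (attained at k = 1)
  C[2][0] = min over k of (A[2][0] + B[0][0] = 9 + 7 = 16, A[2][1] + B[1][0] = -5 + 2 = -3, A[2][2] + B[2][0] = 1 + -5 = -4) = -4 (attained at k = 2)
  C[2][1] = min over k of (A[2][0] + B[0][1] = 9 + 3 = 12, A[2][1] + B[1][1] = -5 + -3 = -8, A[2][2] + B[2][1] = 1 + 3 = 4) = -8 (attained at k = 1)
  C[2][2] = min over k of (A[2][0] + B[0][2] = 9 + 10 = 19, A[2][1] + B[1][2] = -5 + -3 = -8, A[2][2] + B[2][2] = 1 + 2 = 3) = -8 (attained at k = 1)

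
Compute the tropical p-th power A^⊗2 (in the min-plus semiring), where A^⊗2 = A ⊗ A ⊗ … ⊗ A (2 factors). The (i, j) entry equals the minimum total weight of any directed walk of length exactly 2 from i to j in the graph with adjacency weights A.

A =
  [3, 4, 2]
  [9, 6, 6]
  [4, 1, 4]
A^⊗2 =
  [6, 3, 5]
  [10, 7, 10]
  [7, 5, 6]

Each entry (A^⊗2)_ij equals the minimum over all length-2 walks i = v_0 → v_1 → … → v_2 = j of Σ_t A[v_t][v_{t+1}]. For example, for (i, j) = (0, 2) we minimise over 3 possible intermediate vertex sequences; the minimum is 5, attained along the walk 0 → 0 → 2.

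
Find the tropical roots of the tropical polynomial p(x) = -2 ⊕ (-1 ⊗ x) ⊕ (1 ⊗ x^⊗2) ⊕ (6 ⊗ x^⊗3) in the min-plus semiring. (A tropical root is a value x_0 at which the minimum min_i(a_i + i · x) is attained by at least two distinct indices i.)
Roots: {-5, -2, -1}

Each tropical root is a break point of the lower envelope of the lines y = a_i + i · x (there are 4 lines, with slopes 0, 1, ..., 3). Only the lines that attain the minimum somewhere contribute to roots; other lines are dominated. Here the surviving (envelope) indices are i = 3, i = 2, i = 1, i = 0.
Intersections between consecutive envelope lines give the roots: for adjacent envelope indices i < j the intersection is x = (a_i − a_j) / (j − i). Reading off the sorted break points: {-5, -2, -1}.
Verification: at each break x_0, at least two indices attain the minimum of min_i(a_i + i · x_0).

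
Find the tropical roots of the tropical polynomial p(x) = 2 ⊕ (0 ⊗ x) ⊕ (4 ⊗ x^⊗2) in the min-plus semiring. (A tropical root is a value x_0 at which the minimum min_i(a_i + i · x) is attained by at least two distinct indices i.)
Roots: {-4, 2}

Each tropical root is a break point of the lower envelope of the lines y = a_i + i · x (there are 3 lines, with slopes 0, 1, ..., 2). Only the lines that attain the minimum somewhere contribute to roots; other lines are dominated. Here the surviving (envelope) indices are i = 2, i = 1, i = 0.
Intersections between consecutive envelope lines give the roots: for adjacent envelope indices i < j the intersection is x = (a_i − a_j) / (j − i). Reading off the sorted break points: {-4, 2}.
Verification: at each break x_0, at least two indices attain the minimum of min_i(a_i + i · x_0).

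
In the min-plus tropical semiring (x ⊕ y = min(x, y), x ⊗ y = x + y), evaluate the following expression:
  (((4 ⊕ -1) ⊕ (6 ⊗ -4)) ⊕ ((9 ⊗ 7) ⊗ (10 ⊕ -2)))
(((4 ⊕ -1) ⊕ (6 ⊗ -4)) ⊕ ((9 ⊗ 7) ⊗ (10 ⊕ -2))) = -1

Expand innermost to outermost. Recall ⊕ takes the minimum of its arguments and ⊗ takes their sum. Working out the expression (((4 ⊕ -1) ⊕ (6 ⊗ -4)) ⊕ ((9 ⊗ 7) ⊗ (10 ⊕ -2))) gives -1.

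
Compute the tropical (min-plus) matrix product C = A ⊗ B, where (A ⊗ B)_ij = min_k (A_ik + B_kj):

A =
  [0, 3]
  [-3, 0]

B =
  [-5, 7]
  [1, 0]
A ⊗ B =
  [-5, 3]
  [-8, 0]

Apply the min-plus product entry-by-entry:
  C[0][0] = min over k of (A[0][0] + B[0][0] = 0 + -5 = -5, A[0][1] + B[1][0] = 3 + 1 = 4) = -5 (attained at k = 0)
  C[0][1] = min over k of (A[0][0] + B[0][1] = 0 + 7 = 7, A[0][1] + B[1][1] = 3 + 0 = 3) = 3 (attained at k = 1)
  C[1][0] = min over k of (A[1][0] + B[0][0] = -3 + -5 = -8, A[1][1] + B[1][0] = 0 + 1 = 1) = -8 (attained at k = 0)
  C[1][1] = min over k of (A[1][0] + B[0][1] = -3 + 7 = 4, A[1][1] + B[1][1] = 0 + 0 = 0) = 0 (attained at k = 1)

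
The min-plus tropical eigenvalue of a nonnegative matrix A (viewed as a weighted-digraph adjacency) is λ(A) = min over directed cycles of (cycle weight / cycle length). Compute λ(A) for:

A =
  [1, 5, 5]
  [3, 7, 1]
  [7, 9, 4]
λ(A) = 1

Enumerate directed cycles and compute their means (weight / length). Sample:
  cycle 0 → 0: weight = 1, length = 1, mean = 1/1 ≈ 1.000
  cycle 1 → 1: weight = 7, length = 1, mean = 7/1 ≈ 7.000
  cycle 2 → 2: weight = 4, length = 1, mean = 4/1 ≈ 4.000
  cycle 0 → 1 → 0: weight = 8, length = 2, mean = 8/2 ≈ 4.000
  cycle 0 → 2 → 0: weight = 12, length = 2, mean = 12/2 ≈ 6.000
  cycle 1 → 0 → 1: weight = 8, length = 2, mean = 8/2 ≈ 4.000
Minimum mean = 1.000, attained e.g. along the cycle 0 → 0 with weight 1 and length 1. So λ(A) = 1/1 = 1.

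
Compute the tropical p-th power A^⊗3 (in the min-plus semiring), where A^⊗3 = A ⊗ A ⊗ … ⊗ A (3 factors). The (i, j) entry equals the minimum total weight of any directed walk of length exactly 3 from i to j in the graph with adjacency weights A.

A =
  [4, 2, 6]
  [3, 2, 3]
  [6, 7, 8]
A^⊗3 =
  [7, 6, 7]
  [7, 6, 7]
  [11, 10, 11]

Each entry (A^⊗3)_ij equals the minimum over all length-3 walks i = v_0 → v_1 → … → v_3 = j of Σ_t A[v_t][v_{t+1}]. For example, for (i, j) = (0, 2) we minimise over 9 possible intermediate vertex sequences; the minimum is 7, attained along the walk 0 → 1 → 1 → 2.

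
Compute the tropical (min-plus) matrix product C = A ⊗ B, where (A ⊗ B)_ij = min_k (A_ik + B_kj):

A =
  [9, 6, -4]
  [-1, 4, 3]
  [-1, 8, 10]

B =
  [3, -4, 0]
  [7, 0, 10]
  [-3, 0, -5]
A ⊗ B =
  [-7, -4, -9]
  [0, -5, -2]
  [2, -5, -1]

Apply the min-plus product entry-by-entry:
  C[0][0] = min over k of (A[0][0] + B[0][0] = 9 + 3 = 12, A[0][1] + B[1][0] = 6 + 7 = 13, A[0][2] + B[2][0] = -4 + -3 = -7) = -7 (attained at k = 2)
  C[0][1] = min over k of (A[0][0] + B[0][1] = 9 + -4 = 5, A[0][1] + B[1][1] = 6 + 0 = 6, A[0][2] + B[2][1] = -4 + 0 = -4) = -4 (attained at k = 2)
  C[0][2] = min over k of (A[0][0] + B[0][2] = 9 + 0 = 9, A[0][1] + B[1][2] = 6 + 10 = 16, A[0][2] + B[2][2] = -4 + -5 = -9) = -9 (attained at k = 2)
  C[1][0] = min over k of (A[1][0] + B[0][0] = -1 + 3 = 2, A[1][1] + B[1][0] = 4 + 7 = 11, A[1][2] + B[2][0] = 3 + -3 = 0) = 0 (attained at k = 2)
  C[1][1] = min over k of (A[1][0] + B[0][1] = -1 + -4 = -5, A[1][1] + B[1][1] = 4 + 0 = 4, A[1][2] + B[2][1] = 3 + 0 = 3) = -5 (attained at k = 0)
  C[1][2] = min over k of (A[1][0] + B[0][2] = -1 + 0 = -1, A[1][1] + B[1][2] = 4 + 10 = 14, A[1][2] + B[2][2] = 3 + -5 = -2) = -2 (attained at k = 2)
  C[2][0] = min over k of (A[2][0] + B[0][0] = -1 + 3 = 2, A[2][1] + B[1][0] = 8 + 7 = 15, A[2][2] + B[2][0] = 10 + -3 = 7) = 2 (attained at k = 0)
  C[2][1] = min over k of (A[2][0] + B[0][1] = -1 + -4 = -5, A[2][1] + B[1][1] = 8 + 0 = 8, A[2][2] + B[2][1] = 10 + 0 = 10) = -5 (attained at k = 0)
  C[2][2] = min over k of (A[2][0] + B[0][2] = -1 + 0 = -1, A[2][1] + B[1][2] = 8 + 10 = 18, A[2][2] + B[2][2] = 10 + -5 = 5) = -1 (attained at k = 0)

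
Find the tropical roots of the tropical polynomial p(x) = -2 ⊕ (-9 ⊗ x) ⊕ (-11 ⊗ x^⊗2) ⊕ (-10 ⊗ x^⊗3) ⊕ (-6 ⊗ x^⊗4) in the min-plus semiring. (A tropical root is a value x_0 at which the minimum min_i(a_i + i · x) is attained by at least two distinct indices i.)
Roots: {-4, -1, 2, 7}

Each tropical root is a break point of the lower envelope of the lines y = a_i + i · x (there are 5 lines, with slopes 0, 1, ..., 4). Only the lines that attain the minimum somewhere contribute to roots; other lines are dominated. Here the surviving (envelope) indices are i = 4, i = 3, i = 2, i = 1, i = 0.
Intersections between consecutive envelope lines give the roots: for adjacent envelope indices i < j the intersection is x = (a_i − a_j) / (j − i). Reading off the sorted break points: {-4, -1, 2, 7}.
Verification: at each break x_0, at least two indices attain the minimum of min_i(a_i + i · x_0).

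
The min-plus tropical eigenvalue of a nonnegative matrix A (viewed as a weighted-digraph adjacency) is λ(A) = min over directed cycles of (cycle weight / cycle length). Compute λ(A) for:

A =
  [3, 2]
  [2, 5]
λ(A) = 2

Enumerate directed cycles and compute their means (weight / length). Sample:
  cycle 0 → 0: weight = 3, length = 1, mean = 3/1 ≈ 3.000
  cycle 1 → 1: weight = 5, length = 1, mean = 5/1 ≈ 5.000
  cycle 0 → 1 → 0: weight = 4, length = 2, mean = 4/2 ≈ 2.000
  cycle 1 → 0 → 1: weight = 4, length = 2, mean = 4/2 ≈ 2.000
Minimum mean = 2.000, attained e.g. along the cycle 0 → 1 → 0 with weight 4 and length 2. So λ(A) = 4/2 = 2.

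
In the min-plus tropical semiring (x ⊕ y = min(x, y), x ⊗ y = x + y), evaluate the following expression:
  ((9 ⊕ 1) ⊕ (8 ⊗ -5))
((9 ⊕ 1) ⊕ (8 ⊗ -5)) = 1

Expand innermost to outermost. Recall ⊕ takes the minimum of its arguments and ⊗ takes their sum. Working out the expression ((9 ⊕ 1) ⊕ (8 ⊗ -5)) gives 1.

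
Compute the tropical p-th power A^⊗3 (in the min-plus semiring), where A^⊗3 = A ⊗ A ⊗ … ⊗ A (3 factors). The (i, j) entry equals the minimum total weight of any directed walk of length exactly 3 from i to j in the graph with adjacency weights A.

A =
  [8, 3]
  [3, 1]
A^⊗3 =
  [7, 5]
  [5, 3]

Each entry (A^⊗3)_ij equals the minimum over all length-3 walks i = v_0 → v_1 → … → v_3 = j of Σ_t A[v_t][v_{t+1}]. For example, for (i, j) = (0, 1) we minimise over 4 possible intermediate vertex sequences; the minimum is 5, attained along the walk 0 → 1 → 1 → 1.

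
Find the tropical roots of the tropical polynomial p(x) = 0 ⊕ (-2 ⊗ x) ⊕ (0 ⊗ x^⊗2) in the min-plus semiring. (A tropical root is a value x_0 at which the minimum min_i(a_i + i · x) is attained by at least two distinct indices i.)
Roots: {-2, 2}

Each tropical root is a break point of the lower envelope of the lines y = a_i + i · x (there are 3 lines, with slopes 0, 1, ..., 2). Only the lines that attain the minimum somewhere contribute to roots; other lines are dominated. Here the surviving (envelope) indices are i = 2, i = 1, i = 0.
Intersections between consecutive envelope lines give the roots: for adjacent envelope indices i < j the intersection is x = (a_i − a_j) / (j − i). Reading off the sorted break points: {-2, 2}.
Verification: at each break x_0, at least two indices attain the minimum of min_i(a_i + i · x_0).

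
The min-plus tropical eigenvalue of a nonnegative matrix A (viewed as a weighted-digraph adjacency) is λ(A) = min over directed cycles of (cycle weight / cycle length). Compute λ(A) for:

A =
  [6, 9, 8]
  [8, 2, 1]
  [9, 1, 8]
λ(A) = 1

Enumerate directed cycles and compute their means (weight / length). Sample:
  cycle 0 → 0: weight = 6, length = 1, mean = 6/1 ≈ 6.000
  cycle 1 → 1: weight = 2, length = 1, mean = 2/1 ≈ 2.000
  cycle 2 → 2: weight = 8, length = 1, mean = 8/1 ≈ 8.000
  cycle 0 → 1 → 0: weight = 17, length = 2, mean = 17/2 ≈ 8.500
  cycle 0 → 2 → 0: weight = 17, length = 2, mean = 17/2 ≈ 8.500
  cycle 1 → 0 → 1: weight = 17, length = 2, mean = 17/2 ≈ 8.500
Minimum mean = 1.000, attained e.g. along the cycle 1 → 2 → 1 with weight 2 and length 2. So λ(A) = 2/2 = 1.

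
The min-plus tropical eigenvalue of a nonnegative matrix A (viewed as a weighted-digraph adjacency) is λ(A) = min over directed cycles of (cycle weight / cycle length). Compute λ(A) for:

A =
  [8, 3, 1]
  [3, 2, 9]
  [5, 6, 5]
λ(A) = 2

Enumerate directed cycles and compute their means (weight / length). Sample:
  cycle 0 → 0: weight = 8, length = 1, mean = 8/1 ≈ 8.000
  cycle 1 → 1: weight = 2, length = 1, mean = 2/1 ≈ 2.000
  cycle 2 → 2: weight = 5, length = 1, mean = 5/1 ≈ 5.000
  cycle 0 → 1 → 0: weight = 6, length = 2, mean = 6/2 ≈ 3.000
  cycle 0 → 2 → 0: weight = 6, length = 2, mean = 6/2 ≈ 3.000
  cycle 1 → 0 → 1: weight = 6, length = 2, mean = 6/2 ≈ 3.000
Minimum mean = 2.000, attained e.g. along the cycle 1 → 1 with weight 2 and length 1. So λ(A) = 2/1 = 2.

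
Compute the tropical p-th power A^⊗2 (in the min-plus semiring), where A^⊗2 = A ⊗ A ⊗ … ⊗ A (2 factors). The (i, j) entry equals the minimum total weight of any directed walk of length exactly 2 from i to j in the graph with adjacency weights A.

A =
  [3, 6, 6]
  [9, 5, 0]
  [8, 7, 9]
A^⊗2 =
  [6, 9, 6]
  [8, 7, 5]
  [11, 12, 7]

Each entry (A^⊗2)_ij equals the minimum over all length-2 walks i = v_0 → v_1 → … → v_2 = j of Σ_t A[v_t][v_{t+1}]. For example, for (i, j) = (0, 2) we minimise over 3 possible intermediate vertex sequences; the minimum is 6, attained along the walk 0 → 1 → 2.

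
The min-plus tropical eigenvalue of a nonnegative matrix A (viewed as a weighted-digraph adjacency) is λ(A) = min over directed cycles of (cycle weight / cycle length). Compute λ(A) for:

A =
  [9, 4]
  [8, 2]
λ(A) = 2

Enumerate directed cycles and compute their means (weight / length). Sample:
  cycle 0 → 0: weight = 9, length = 1, mean = 9/1 ≈ 9.000
  cycle 1 → 1: weight = 2, length = 1, mean = 2/1 ≈ 2.000
  cycle 0 → 1 → 0: weight = 12, length = 2, mean = 12/2 ≈ 6.000
  cycle 1 → 0 → 1: weight = 12, length = 2, mean = 12/2 ≈ 6.000
Minimum mean = 2.000, attained e.g. along the cycle 1 → 1 with weight 2 and length 1. So λ(A) = 2/1 = 2.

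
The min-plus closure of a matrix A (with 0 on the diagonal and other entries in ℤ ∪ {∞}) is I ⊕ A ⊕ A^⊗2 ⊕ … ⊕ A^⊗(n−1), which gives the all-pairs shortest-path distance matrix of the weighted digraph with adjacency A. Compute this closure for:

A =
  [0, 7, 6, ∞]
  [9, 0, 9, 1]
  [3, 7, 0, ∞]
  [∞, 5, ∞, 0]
Closure =
  [0, 7, 6, 8]
  [9, 0, 9, 1]
  [3, 7, 0, 8]
  [14, 5, 14, 0]

This is the Floyd-Warshall all-pairs shortest-path computation. For each intermediate vertex k = 0, 1, …, 3, update dist[i][j] ← min(dist[i][j], dist[i][k] + dist[k][j]). The final matrix gives, for each (i, j), the minimum total weight of any directed path from i to j (possibly empty when i = j).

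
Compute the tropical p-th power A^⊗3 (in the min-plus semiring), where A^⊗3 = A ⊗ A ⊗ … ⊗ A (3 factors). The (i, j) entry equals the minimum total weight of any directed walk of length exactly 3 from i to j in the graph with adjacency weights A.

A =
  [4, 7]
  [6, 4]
A^⊗3 =
  [12, 15]
  [14, 12]

Each entry (A^⊗3)_ij equals the minimum over all length-3 walks i = v_0 → v_1 → … → v_3 = j of Σ_t A[v_t][v_{t+1}]. For example, for (i, j) = (0, 1) we minimise over 4 possible intermediate vertex sequences; the minimum is 15, attained along the walk 0 → 0 → 0 → 1.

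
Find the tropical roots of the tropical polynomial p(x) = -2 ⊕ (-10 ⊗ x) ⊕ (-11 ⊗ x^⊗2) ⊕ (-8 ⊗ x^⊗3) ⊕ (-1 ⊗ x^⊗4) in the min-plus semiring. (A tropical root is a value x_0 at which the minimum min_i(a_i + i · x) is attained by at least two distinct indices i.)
Roots: {-7, -3, 1, 8}

Each tropical root is a break point of the lower envelope of the lines y = a_i + i · x (there are 5 lines, with slopes 0, 1, ..., 4). Only the lines that attain the minimum somewhere contribute to roots; other lines are dominated. Here the surviving (envelope) indices are i = 4, i = 3, i = 2, i = 1, i = 0.
Intersections between consecutive envelope lines give the roots: for adjacent envelope indices i < j the intersection is x = (a_i − a_j) / (j − i). Reading off the sorted break points: {-7, -3, 1, 8}.
Verification: at each break x_0, at least two indices attain the minimum of min_i(a_i + i · x_0).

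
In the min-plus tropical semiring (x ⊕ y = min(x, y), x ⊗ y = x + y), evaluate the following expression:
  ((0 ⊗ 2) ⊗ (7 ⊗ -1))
((0 ⊗ 2) ⊗ (7 ⊗ -1)) = 8

Expand innermost to outermost. Recall ⊕ takes the minimum of its arguments and ⊗ takes their sum. Working out the expression ((0 ⊗ 2) ⊗ (7 ⊗ -1)) gives 8.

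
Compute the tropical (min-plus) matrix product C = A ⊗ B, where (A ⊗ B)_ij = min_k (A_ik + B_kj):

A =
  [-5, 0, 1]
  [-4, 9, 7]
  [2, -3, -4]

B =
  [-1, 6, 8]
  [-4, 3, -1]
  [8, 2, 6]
A ⊗ B =
  [-6, 1, -1]
  [-5, 2, 4]
  [-7, -2, -4]

Apply the min-plus product entry-by-entry:
  C[0][0] = min over k of (A[0][0] + B[0][0] = -5 + -1 = -6, A[0][1] + B[1][0] = 0 + -4 = -4, A[0][2] + B[2][0] = 1 + 8 = 9) = -6 (attained at k = 0)
  C[0][1] = min over k of (A[0][0] + B[0][1] = -5 + 6 = 1, A[0][1] + B[1][1] = 0 + 3 = 3, A[0][2] + B[2][1] = 1 + 2 = 3) = 1 (attained at k = 0)
  C[0][2] = min over k of (A[0][0] + B[0][2] = -5 + 8 = 3, A[0][1] + B[1][2] = 0 + -1 = -1, A[0][2] + B[2][2] = 1 + 6 = 7) = -1 (attained at k = 1)
  C[1][0] = min over k of (A[1][0] + B[0][0] = -4 + -1 = -5, A[1][1] + B[1][0] = 9 + -4 = 5, A[1][2] + B[2][0] = 7 + 8 = 15) = -5 (attained at k = 0)
  C[1][1] = min over k of (A[1][0] + B[0][1] = -4 + 6 = 2, A[1][1] + B[1][1] = 9 + 3 = 12, A[1][2] + B[2][1] = 7 + 2 = 9) = 2 (attained at k = 0)
  C[1][2] = min over k of (A[1][0] + B[0][2] = -4 + 8 = 4, A[1][1] + B[1][2] = 9 + -1 = 8, A[1][2] + B[2][2] = 7 + 6 = 13) = 4 (attained at k = 0)
  C[2][0] = min over k of (A[2][0] + B[0][0] = 2 + -1 = 1, A[2][1] + B[1][0] = -3 + -4 = -7, A[2][2] + B[2][0] = -4 + 8 = 4) = -7 (attained at k = 1)
  C[2][1] = min over k of (A[2][0] + B[0][1] = 2 + 6 = 8, A[2][1] + B[1][1] = -3 + 3 = 0, A[2][2] + B[2][1] = -4 + 2 = -2) = -2 (attained at k = 2)
  C[2][2] = min over k of (A[2][0] + B[0][2] = 2 + 8 = 10, A[2][1] + B[1][2] = -3 + -1 = -4, A[2][2] + B[2][2] = -4 + 6 = 2) = -4 (attained at k = 1)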